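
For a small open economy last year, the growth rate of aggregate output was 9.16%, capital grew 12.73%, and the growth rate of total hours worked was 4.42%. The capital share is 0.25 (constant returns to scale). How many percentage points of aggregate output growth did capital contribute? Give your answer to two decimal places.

3.18 percentage points

Contribution = share × growth = 0.25 × 12.73 = 3.1825 pp.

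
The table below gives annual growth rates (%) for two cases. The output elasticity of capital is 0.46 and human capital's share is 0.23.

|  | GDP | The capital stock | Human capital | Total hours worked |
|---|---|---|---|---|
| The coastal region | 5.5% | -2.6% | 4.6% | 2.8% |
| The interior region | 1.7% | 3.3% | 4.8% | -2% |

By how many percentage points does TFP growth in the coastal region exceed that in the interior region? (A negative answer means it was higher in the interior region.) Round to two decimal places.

Labor's share = 1 − 0.46 − 0.23 = 0.31.
The coastal region: TFP = 5.5 + 1.196 − 1.058 − 0.868 = 4.77%.
The interior region: TFP = 1.7 − 1.518 − 1.104 + 0.62 = -0.302%.
Difference = 4.77 − (-0.302) = 5.072 pp.

5.07 percentage points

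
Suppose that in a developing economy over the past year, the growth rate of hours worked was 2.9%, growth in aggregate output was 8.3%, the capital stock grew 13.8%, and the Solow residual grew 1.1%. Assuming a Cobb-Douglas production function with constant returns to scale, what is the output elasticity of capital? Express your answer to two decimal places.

gY = gA + α·gK + (1−α)·gL, so gY − gA − gL = α(gK − gL).
8.3 − 1.1 − 2.9 = α × (13.8 − 2.9).
4.3 = 10.9 α, so α = 0.3945.

The output elasticity of capital is 0.39.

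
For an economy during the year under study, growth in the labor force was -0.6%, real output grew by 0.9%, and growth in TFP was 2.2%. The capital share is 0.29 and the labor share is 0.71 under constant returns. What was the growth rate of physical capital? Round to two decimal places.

-3.01%

Labor's share = 1 − 0.29 = 0.71.
gY = gA + 0.71×(-0.6) + 0.29×g.
0.29×g = 0.9 − 2.2 + 0.426 = -0.874.
g = -0.874 / 0.29 = -3.0138%.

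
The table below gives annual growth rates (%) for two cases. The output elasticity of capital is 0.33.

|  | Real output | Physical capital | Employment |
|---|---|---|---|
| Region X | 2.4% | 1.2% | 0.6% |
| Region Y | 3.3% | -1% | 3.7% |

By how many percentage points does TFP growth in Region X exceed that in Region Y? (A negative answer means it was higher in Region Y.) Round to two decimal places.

Labor's share = 1 − 0.33 = 0.67.
Region X: TFP = 2.4 − 0.396 − 0.402 = 1.602%.
Region Y: TFP = 3.3 + 0.33 − 2.479 = 1.151%.
Difference = 1.602 − (1.151) = 0.451 pp.

0.45 percentage points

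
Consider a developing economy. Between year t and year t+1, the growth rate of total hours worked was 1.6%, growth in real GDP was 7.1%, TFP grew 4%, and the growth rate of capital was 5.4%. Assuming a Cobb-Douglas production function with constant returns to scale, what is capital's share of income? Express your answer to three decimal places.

Capital's share of income is 0.395.

gY = gA + α·gK + (1−α)·gL, so gY − gA − gL = α(gK − gL).
7.1 − 4 − 1.6 = α × (5.4 − 1.6).
1.5 = 3.8 α, so α = 0.39474.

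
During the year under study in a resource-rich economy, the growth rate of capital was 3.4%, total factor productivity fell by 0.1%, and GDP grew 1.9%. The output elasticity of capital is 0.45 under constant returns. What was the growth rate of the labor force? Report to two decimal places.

Labor's share = 1 − 0.45 = 0.55.
gY = gA + 0.45×3.4 + 0.55×g.
0.55×g = 1.9 + 0.1 − 1.53 = 0.47.
g = 0.47 / 0.55 = 0.8545%.

The labor force grew 0.85%.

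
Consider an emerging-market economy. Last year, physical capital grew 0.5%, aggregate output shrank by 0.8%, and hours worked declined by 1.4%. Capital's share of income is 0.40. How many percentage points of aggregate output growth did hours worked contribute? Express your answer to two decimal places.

-0.84

Labor's share = 1 − 0.4 = 0.6.
Contribution = share × growth = 0.6 × (-1.4) = -0.84 pp.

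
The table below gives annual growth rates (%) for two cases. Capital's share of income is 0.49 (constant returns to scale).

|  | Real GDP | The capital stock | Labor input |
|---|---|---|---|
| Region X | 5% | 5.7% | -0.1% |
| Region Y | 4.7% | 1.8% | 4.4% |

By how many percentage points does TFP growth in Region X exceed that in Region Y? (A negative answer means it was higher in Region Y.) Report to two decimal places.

Labor's share = 1 − 0.49 = 0.51.
Region X: TFP = 5 − 2.793 + 0.051 = 2.258%.
Region Y: TFP = 4.7 − 0.882 − 2.244 = 1.574%.
Difference = 2.258 − (1.574) = 0.684 pp.

0.68 percentage points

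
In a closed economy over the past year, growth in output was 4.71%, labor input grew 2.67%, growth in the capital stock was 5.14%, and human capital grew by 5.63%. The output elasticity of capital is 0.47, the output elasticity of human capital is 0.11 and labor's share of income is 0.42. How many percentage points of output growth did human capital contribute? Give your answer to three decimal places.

Contribution = share × growth = 0.11 × 5.63 = 0.6193 pp.

0.619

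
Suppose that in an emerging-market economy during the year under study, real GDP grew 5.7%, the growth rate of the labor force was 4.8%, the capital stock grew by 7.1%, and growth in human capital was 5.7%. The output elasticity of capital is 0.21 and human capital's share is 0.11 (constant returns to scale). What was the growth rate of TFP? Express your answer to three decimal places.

Labor's share = 1 − 0.21 − 0.11 = 0.68.
The capital stock: 0.21 × 7.1 = 1.491 pp.
Human capital: 0.11 × 5.7 = 0.627 pp.
The labor force: 0.68 × 4.8 = 3.264 pp.
TFP growth = 5.7 − 5.382 = 0.318%.

TFP grew 0.318%.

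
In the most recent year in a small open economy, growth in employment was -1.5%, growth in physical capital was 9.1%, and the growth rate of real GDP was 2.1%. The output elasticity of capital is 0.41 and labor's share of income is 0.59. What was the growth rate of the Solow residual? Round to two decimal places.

Labor's share = 1 − 0.41 = 0.59.
Physical capital: 0.41 × 9.1 = 3.731 pp.
Employment: 0.59 × (-1.5) = -0.885 pp.
TFP growth = 2.1 − 2.846 = -0.746%.

-0.75%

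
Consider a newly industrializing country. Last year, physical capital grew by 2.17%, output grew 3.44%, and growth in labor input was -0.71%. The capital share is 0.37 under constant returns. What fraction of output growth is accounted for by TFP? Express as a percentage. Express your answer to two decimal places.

Labor's share = 1 − 0.37 = 0.63.
Physical capital: 0.37 × 2.17 = 0.8029 pp.
Labor input: 0.63 × (-0.71) = -0.4473 pp.
TFP growth = 3.44 − 0.3556 = 3.0844%.
TFP share of growth = 3.0844 / 3.44 × 100 = 89.6628%.

TFP accounted for 89.66% of growth.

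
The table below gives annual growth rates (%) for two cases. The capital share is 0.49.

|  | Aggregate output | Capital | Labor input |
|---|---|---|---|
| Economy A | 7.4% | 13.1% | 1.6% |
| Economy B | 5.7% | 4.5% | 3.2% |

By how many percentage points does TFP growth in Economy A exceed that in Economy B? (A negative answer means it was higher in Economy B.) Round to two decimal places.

Labor's share = 1 − 0.49 = 0.51.
Economy A: TFP = 7.4 − 6.419 − 0.816 = 0.165%.
Economy B: TFP = 5.7 − 2.205 − 1.632 = 1.863%.
Difference = 0.165 − (1.863) = -1.698 pp.

-1.70 percentage points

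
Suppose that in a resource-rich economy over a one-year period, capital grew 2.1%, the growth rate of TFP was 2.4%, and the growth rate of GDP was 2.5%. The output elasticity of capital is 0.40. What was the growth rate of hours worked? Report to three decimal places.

Labor's share = 1 − 0.4 = 0.6.
gY = gA + 0.4×2.1 + 0.6×g.
0.6×g = 2.5 − 2.4 − 0.84 = -0.74.
g = -0.74 / 0.6 = -1.23333%.

-1.233%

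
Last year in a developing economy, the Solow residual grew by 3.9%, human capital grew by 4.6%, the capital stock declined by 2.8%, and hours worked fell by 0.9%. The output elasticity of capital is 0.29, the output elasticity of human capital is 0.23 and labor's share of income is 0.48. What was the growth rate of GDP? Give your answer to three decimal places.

Labor's share = 1 − 0.29 − 0.23 = 0.48.
The capital stock: 0.29 × (-2.8) = -0.812 pp.
Human capital: 0.23 × 4.6 = 1.058 pp.
Hours worked: 0.48 × (-0.9) = -0.432 pp.
Output growth = 3.9 + (-0.186) = 3.714%.

GDP growth was 3.714%.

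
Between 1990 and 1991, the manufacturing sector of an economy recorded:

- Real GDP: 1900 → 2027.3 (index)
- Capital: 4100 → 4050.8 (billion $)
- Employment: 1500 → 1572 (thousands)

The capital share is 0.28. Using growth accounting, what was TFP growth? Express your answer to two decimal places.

TFP grew 3.58%.

Real GDP growth = (2027.3 − 1900) / 1900 = 6.7%.
Capital growth = (4050.8 − 4100) / 4100 = -1.2%.
Employment growth = (1572 − 1500) / 1500 = 4.8%.
Labor's share = 1 − 0.28 = 0.72.
Capital: 0.28 × (-1.2) = -0.336 pp.
Employment: 0.72 × 4.8 = 3.456 pp.
TFP growth = 6.7 − 3.12 = 3.58%.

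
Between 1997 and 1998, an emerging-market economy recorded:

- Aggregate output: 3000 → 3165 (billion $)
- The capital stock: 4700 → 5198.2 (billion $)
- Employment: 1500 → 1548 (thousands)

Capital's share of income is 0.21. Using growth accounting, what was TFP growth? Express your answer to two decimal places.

Aggregate output growth = (3165 − 3000) / 3000 = 5.5%.
The capital stock growth = (5198.2 − 4700) / 4700 = 10.6%.
Employment growth = (1548 − 1500) / 1500 = 3.2%.
Labor's share = 1 − 0.21 = 0.79.
The capital stock: 0.21 × 10.6 = 2.226 pp.
Employment: 0.79 × 3.2 = 2.528 pp.
TFP growth = 5.5 − 4.754 = 0.746%.

TFP grew 0.75%.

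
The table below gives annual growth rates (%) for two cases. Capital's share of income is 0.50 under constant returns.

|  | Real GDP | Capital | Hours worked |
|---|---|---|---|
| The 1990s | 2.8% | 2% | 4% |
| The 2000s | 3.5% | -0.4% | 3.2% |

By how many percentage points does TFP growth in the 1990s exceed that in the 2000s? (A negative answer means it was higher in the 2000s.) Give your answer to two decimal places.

-2.30 percentage points

Labor's share = 1 − 0.5 = 0.5.
The 1990s: TFP = 2.8 − 1 − 2 = -0.2%.
The 2000s: TFP = 3.5 + 0.2 − 1.6 = 2.1%.
Difference = -0.2 − (2.1) = -2.3 pp.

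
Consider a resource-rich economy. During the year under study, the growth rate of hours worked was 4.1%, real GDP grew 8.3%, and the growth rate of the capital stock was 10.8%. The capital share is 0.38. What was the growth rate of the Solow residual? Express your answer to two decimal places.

Labor's share = 1 − 0.38 = 0.62.
The capital stock: 0.38 × 10.8 = 4.104 pp.
Hours worked: 0.62 × 4.1 = 2.542 pp.
TFP growth = 8.3 − 6.646 = 1.654%.

1.65%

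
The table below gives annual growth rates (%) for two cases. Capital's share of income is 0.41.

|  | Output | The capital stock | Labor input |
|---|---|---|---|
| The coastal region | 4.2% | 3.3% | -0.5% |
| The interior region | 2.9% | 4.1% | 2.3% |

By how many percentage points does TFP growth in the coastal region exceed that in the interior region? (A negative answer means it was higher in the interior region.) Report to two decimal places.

Labor's share = 1 − 0.41 = 0.59.
The coastal region: TFP = 4.2 − 1.353 + 0.295 = 3.142%.
The interior region: TFP = 2.9 − 1.681 − 1.357 = -0.138%.
Difference = 3.142 − (-0.138) = 3.28 pp.

3.28 percentage points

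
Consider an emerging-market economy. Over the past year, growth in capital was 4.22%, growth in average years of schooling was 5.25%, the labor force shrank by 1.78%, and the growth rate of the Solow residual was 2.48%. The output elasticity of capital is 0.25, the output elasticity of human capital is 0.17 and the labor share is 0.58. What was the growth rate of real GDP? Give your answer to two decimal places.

Real GDP grew 3.40%.

Labor's share = 1 − 0.25 − 0.17 = 0.58.
Capital: 0.25 × 4.22 = 1.055 pp.
Average years of schooling: 0.17 × 5.25 = 0.8925 pp.
The labor force: 0.58 × (-1.78) = -1.0324 pp.
Output growth = 2.48 + 0.9151 = 3.3951%.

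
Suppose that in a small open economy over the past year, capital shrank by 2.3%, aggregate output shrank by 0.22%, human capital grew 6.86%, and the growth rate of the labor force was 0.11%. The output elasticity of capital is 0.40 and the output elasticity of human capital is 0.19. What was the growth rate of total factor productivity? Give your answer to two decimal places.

Labor's share = 1 − 0.4 − 0.19 = 0.41.
Capital: 0.4 × (-2.3) = -0.92 pp.
Human capital: 0.19 × 6.86 = 1.3034 pp.
The labor force: 0.41 × 0.11 = 0.0451 pp.
TFP growth = -0.22 − 0.4285 = -0.6485%.

-0.65%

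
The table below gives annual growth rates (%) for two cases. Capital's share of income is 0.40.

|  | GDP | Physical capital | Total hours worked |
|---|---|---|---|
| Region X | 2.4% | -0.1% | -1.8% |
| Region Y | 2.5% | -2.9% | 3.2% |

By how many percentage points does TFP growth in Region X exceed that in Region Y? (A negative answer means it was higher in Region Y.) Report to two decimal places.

1.78 percentage points

Labor's share = 1 − 0.4 = 0.6.
Region X: TFP = 2.4 + 0.04 + 1.08 = 3.52%.
Region Y: TFP = 2.5 + 1.16 − 1.92 = 1.74%.
Difference = 3.52 − (1.74) = 1.78 pp.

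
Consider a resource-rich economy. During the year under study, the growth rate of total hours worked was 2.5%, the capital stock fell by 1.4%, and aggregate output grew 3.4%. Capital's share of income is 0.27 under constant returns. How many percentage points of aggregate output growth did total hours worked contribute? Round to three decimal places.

1.825 pp

Labor's share = 1 − 0.27 = 0.73.
Contribution = share × growth = 0.73 × 2.5 = 1.825 pp.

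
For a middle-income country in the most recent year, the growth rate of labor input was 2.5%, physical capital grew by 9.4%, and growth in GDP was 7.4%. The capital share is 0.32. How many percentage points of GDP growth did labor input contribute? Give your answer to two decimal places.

Labor's share = 1 − 0.32 = 0.68.
Contribution = share × growth = 0.68 × 2.5 = 1.7 pp.

1.70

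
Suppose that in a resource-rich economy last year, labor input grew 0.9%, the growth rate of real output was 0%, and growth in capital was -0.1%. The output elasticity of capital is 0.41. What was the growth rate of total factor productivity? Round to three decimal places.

-0.490%

Labor's share = 1 − 0.41 = 0.59.
Capital: 0.41 × (-0.1) = -0.041 pp.
Labor input: 0.59 × 0.9 = 0.531 pp.
TFP growth = 0 − 0.49 = -0.49%.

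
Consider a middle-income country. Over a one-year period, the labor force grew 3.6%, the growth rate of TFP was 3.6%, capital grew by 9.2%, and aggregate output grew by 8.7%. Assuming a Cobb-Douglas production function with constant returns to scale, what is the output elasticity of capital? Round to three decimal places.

α = 0.268

gY = gA + α·gK + (1−α)·gL, so gY − gA − gL = α(gK − gL).
8.7 − 3.6 − 3.6 = α × (9.2 − 3.6).
1.5 = 5.6 α, so α = 0.26786.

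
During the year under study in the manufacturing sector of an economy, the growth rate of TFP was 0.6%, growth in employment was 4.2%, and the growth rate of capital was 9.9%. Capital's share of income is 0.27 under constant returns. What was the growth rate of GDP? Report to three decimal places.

Labor's share = 1 − 0.27 = 0.73.
Capital: 0.27 × 9.9 = 2.673 pp.
Employment: 0.73 × 4.2 = 3.066 pp.
Output growth = 0.6 + 5.739 = 6.339%.

6.339%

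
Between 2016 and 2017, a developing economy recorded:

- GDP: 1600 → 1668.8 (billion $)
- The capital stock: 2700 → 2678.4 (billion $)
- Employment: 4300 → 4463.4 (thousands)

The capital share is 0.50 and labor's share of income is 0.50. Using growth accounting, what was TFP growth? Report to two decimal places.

TFP growth was 2.80%.

GDP growth = (1668.8 − 1600) / 1600 = 4.3%.
The capital stock growth = (2678.4 − 2700) / 2700 = -0.8%.
Employment growth = (4463.4 − 4300) / 4300 = 3.8%.
Labor's share = 1 − 0.5 = 0.5.
The capital stock: 0.5 × (-0.8) = -0.4 pp.
Employment: 0.5 × 3.8 = 1.9 pp.
TFP growth = 4.3 − 1.5 = 2.8%.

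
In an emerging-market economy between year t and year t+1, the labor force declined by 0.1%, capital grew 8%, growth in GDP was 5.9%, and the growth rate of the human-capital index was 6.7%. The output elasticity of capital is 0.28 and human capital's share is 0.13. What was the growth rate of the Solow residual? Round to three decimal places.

The Solow residual growth was 2.848%.

Labor's share = 1 − 0.28 − 0.13 = 0.59.
Capital: 0.28 × 8 = 2.24 pp.
The human-capital index: 0.13 × 6.7 = 0.871 pp.
The labor force: 0.59 × (-0.1) = -0.059 pp.
TFP growth = 5.9 − 3.052 = 2.848%.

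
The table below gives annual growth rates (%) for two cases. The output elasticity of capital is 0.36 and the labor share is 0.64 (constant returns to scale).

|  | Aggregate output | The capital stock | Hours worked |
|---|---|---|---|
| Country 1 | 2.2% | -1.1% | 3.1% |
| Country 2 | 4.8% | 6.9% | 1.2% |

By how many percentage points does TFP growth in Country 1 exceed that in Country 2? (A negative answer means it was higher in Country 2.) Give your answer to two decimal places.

-0.94 percentage points

Labor's share = 1 − 0.36 = 0.64.
Country 1: TFP = 2.2 + 0.396 − 1.984 = 0.612%.
Country 2: TFP = 4.8 − 2.484 − 0.768 = 1.548%.
Difference = 0.612 − (1.548) = -0.936 pp.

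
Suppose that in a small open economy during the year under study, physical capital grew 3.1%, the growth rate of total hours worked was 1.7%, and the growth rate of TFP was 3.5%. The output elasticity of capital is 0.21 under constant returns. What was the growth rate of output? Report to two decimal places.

Output grew 5.49%.

Labor's share = 1 − 0.21 = 0.79.
Physical capital: 0.21 × 3.1 = 0.651 pp.
Total hours worked: 0.79 × 1.7 = 1.343 pp.
Output growth = 3.5 + 1.994 = 5.494%.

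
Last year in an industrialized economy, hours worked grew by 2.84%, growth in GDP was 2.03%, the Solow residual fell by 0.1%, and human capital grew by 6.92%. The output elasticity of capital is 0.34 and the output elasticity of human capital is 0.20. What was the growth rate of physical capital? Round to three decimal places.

Labor's share = 1 − 0.34 − 0.2 = 0.46.
gY = gA + 0.2×6.92 + 0.46×2.84 + 0.34×g.
0.34×g = 2.03 + 0.1 − 2.6904 = -0.5604.
g = -0.5604 / 0.34 = -1.64824%.

-1.648%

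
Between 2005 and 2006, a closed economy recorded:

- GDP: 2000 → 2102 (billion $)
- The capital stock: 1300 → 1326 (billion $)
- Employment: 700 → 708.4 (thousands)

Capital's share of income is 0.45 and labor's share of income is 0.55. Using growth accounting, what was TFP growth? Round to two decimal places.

3.54%

GDP growth = (2102 − 2000) / 2000 = 5.1%.
The capital stock growth = (1326 − 1300) / 1300 = 2%.
Employment growth = (708.4 − 700) / 700 = 1.2%.
Labor's share = 1 − 0.45 = 0.55.
The capital stock: 0.45 × 2 = 0.9 pp.
Employment: 0.55 × 1.2 = 0.66 pp.
TFP growth = 5.1 − 1.56 = 3.54%.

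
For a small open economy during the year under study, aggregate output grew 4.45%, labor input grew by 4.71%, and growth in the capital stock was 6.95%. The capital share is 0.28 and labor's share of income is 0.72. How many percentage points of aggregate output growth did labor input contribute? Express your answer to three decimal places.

3.391

Labor's share = 1 − 0.28 = 0.72.
Contribution = share × growth = 0.72 × 4.71 = 3.3912 pp.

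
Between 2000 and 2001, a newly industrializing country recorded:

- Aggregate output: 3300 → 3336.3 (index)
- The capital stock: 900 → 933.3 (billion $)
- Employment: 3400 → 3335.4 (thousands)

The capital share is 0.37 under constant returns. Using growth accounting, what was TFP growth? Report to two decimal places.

Aggregate output growth = (3336.3 − 3300) / 3300 = 1.1%.
The capital stock growth = (933.3 − 900) / 900 = 3.7%.
Employment growth = (3335.4 − 3400) / 3400 = -1.9%.
Labor's share = 1 − 0.37 = 0.63.
The capital stock: 0.37 × 3.7 = 1.369 pp.
Employment: 0.63 × (-1.9) = -1.197 pp.
TFP growth = 1.1 − 0.172 = 0.928%.

0.93%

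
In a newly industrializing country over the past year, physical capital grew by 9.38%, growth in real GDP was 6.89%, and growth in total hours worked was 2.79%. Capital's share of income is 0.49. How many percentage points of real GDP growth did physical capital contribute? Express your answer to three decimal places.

4.596 pp

Contribution = share × growth = 0.49 × 9.38 = 4.5962 pp.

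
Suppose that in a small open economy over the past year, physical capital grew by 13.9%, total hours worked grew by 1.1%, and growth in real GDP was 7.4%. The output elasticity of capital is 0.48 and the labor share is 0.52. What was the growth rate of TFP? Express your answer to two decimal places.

TFP growth was 0.16%.

Labor's share = 1 − 0.48 = 0.52.
Physical capital: 0.48 × 13.9 = 6.672 pp.
Total hours worked: 0.52 × 1.1 = 0.572 pp.
TFP growth = 7.4 − 7.244 = 0.156%.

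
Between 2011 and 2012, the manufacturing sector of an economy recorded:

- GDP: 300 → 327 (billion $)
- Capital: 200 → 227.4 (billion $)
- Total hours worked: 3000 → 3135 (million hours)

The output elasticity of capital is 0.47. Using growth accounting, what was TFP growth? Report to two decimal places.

GDP growth = (327 − 300) / 300 = 9%.
Capital growth = (227.4 − 200) / 200 = 13.7%.
Total hours worked growth = (3135 − 3000) / 3000 = 4.5%.
Labor's share = 1 − 0.47 = 0.53.
Capital: 0.47 × 13.7 = 6.439 pp.
Total hours worked: 0.53 × 4.5 = 2.385 pp.
TFP growth = 9 − 8.824 = 0.176%.

0.18%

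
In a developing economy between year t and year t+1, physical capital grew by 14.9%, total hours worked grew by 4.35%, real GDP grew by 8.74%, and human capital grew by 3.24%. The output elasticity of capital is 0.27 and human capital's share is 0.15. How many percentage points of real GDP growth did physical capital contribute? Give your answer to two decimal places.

4.02 pp

Contribution = share × growth = 0.27 × 14.9 = 4.023 pp.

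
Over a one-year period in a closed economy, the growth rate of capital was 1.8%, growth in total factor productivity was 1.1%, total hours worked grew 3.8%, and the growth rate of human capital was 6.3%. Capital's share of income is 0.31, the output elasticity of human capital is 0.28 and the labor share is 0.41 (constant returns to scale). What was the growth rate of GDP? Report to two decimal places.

Labor's share = 1 − 0.31 − 0.28 = 0.41.
Capital: 0.31 × 1.8 = 0.558 pp.
Human capital: 0.28 × 6.3 = 1.764 pp.
Total hours worked: 0.41 × 3.8 = 1.558 pp.
Output growth = 1.1 + 3.88 = 4.98%.

GDP growth was 4.98%.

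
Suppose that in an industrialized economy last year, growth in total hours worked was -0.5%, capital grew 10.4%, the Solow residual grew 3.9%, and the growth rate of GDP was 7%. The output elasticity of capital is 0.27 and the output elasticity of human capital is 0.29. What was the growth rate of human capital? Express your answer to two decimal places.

Labor's share = 1 − 0.27 − 0.29 = 0.44.
gY = gA + 0.27×10.4 + 0.44×(-0.5) + 0.29×g.
0.29×g = 7 − 3.9 − 2.588 = 0.512.
g = 0.512 / 0.29 = 1.7655%.

Human capital growth was 1.77%.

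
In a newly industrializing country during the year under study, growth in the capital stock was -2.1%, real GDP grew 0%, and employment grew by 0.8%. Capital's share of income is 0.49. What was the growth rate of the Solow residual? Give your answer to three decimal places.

Labor's share = 1 − 0.49 = 0.51.
The capital stock: 0.49 × (-2.1) = -1.029 pp.
Employment: 0.51 × 0.8 = 0.408 pp.
TFP growth = 0 + 0.621 = 0.621%.

The Solow residual grew 0.621%.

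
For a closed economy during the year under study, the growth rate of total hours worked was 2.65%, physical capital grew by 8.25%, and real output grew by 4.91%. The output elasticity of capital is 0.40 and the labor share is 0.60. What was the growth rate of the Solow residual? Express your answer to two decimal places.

0.02%

Labor's share = 1 − 0.4 = 0.6.
Physical capital: 0.4 × 8.25 = 3.3 pp.
Total hours worked: 0.6 × 2.65 = 1.59 pp.
TFP growth = 4.91 − 4.89 = 0.02%.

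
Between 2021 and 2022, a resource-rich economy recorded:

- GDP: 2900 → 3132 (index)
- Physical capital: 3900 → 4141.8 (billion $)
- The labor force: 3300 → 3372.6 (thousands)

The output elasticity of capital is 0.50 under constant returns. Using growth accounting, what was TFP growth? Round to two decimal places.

GDP growth = (3132 − 2900) / 2900 = 8%.
Physical capital growth = (4141.8 − 3900) / 3900 = 6.2%.
The labor force growth = (3372.6 − 3300) / 3300 = 2.2%.
Labor's share = 1 − 0.5 = 0.5.
Physical capital: 0.5 × 6.2 = 3.1 pp.
The labor force: 0.5 × 2.2 = 1.1 pp.
TFP growth = 8 − 4.2 = 3.8%.

3.80%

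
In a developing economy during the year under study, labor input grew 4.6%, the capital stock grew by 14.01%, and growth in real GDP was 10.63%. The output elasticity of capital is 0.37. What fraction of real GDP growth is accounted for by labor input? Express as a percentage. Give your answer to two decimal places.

Labor's share = 1 − 0.37 = 0.63.
Labor input contributed 0.63 × 4.6 = 2.898 pp.
Share of growth = 2.898 / 10.63 × 100 = 27.2625%.

27.26%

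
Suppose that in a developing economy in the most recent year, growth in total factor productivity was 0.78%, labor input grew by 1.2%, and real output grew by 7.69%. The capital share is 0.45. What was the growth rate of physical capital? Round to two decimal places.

Physical capital growth was 13.89%.

Labor's share = 1 − 0.45 = 0.55.
gY = gA + 0.55×1.2 + 0.45×g.
0.45×g = 7.69 − 0.78 − 0.66 = 6.25.
g = 6.25 / 0.45 = 13.8889%.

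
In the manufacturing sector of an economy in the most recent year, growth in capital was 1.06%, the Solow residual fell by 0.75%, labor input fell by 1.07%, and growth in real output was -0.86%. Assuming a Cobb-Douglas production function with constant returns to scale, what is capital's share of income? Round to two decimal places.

gY = gA + α·gK + (1−α)·gL, so gY − gA − gL = α(gK − gL).
-0.86 + 0.75 + 1.07 = α × (1.06 − (-1.07)).
0.96 = 2.13 α, so α = 0.4507.

Capital's share of income is 0.45.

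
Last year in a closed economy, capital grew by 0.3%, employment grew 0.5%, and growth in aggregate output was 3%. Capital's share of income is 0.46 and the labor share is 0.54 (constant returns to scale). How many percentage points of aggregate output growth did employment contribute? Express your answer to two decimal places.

0.27 percentage points

Labor's share = 1 − 0.46 = 0.54.
Contribution = share × growth = 0.54 × 0.5 = 0.27 pp.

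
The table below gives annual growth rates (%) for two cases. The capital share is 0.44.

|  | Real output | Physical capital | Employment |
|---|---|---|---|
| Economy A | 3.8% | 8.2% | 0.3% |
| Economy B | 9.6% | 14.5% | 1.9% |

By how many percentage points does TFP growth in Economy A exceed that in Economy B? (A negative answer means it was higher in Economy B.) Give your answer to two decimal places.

-2.13 percentage points

Labor's share = 1 − 0.44 = 0.56.
Economy A: TFP = 3.8 − 3.608 − 0.168 = 0.024%.
Economy B: TFP = 9.6 − 6.38 − 1.064 = 2.156%.
Difference = 0.024 − (2.156) = -2.132 pp.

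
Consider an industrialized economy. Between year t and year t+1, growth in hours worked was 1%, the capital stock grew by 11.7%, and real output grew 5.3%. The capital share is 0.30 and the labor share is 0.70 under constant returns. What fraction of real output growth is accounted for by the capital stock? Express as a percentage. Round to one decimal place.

The capital stock accounted for 66.2% of growth.

The capital stock contributed 0.3 × 11.7 = 3.51 pp.
Share of growth = 3.51 / 5.3 × 100 = 66.226%.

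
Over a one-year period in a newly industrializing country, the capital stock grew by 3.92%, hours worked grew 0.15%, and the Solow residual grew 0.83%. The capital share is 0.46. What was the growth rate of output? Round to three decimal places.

2.714%

Labor's share = 1 − 0.46 = 0.54.
The capital stock: 0.46 × 3.92 = 1.8032 pp.
Hours worked: 0.54 × 0.15 = 0.081 pp.
Output growth = 0.83 + 1.8842 = 2.7142%.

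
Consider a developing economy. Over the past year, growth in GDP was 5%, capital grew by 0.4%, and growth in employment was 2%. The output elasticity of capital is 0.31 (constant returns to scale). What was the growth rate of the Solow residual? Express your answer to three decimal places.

The Solow residual growth was 3.496%.

Labor's share = 1 − 0.31 = 0.69.
Capital: 0.31 × 0.4 = 0.124 pp.
Employment: 0.69 × 2 = 1.38 pp.
TFP growth = 5 − 1.504 = 3.496%.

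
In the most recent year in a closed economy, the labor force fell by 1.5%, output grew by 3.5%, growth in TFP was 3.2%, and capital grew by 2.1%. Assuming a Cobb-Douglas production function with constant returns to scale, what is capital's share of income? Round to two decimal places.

gY = gA + α·gK + (1−α)·gL, so gY − gA − gL = α(gK − gL).
3.5 − 3.2 + 1.5 = α × (2.1 − (-1.5)).
1.8 = 3.6 α, so α = 0.5.

Capital's share of income is 0.50.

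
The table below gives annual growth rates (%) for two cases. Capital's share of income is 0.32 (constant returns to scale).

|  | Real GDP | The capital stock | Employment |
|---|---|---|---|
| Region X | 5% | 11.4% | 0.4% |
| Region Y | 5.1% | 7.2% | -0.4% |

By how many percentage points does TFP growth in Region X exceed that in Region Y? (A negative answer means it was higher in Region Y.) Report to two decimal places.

Labor's share = 1 − 0.32 = 0.68.
Region X: TFP = 5 − 3.648 − 0.272 = 1.08%.
Region Y: TFP = 5.1 − 2.304 + 0.272 = 3.068%.
Difference = 1.08 − (3.068) = -1.988 pp.

-1.99 percentage points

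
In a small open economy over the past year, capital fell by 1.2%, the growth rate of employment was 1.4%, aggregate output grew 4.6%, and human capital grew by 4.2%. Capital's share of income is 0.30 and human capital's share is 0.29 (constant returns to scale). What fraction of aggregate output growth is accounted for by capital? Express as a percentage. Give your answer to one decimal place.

Capital contributed 0.3 × (-1.2) = -0.36 pp.
Share of growth = -0.36 / 4.6 × 100 = -7.826%.

-7.8%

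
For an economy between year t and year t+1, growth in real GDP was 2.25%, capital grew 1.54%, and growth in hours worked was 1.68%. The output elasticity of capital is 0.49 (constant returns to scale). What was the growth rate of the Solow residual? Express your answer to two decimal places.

Labor's share = 1 − 0.49 = 0.51.
Capital: 0.49 × 1.54 = 0.7546 pp.
Hours worked: 0.51 × 1.68 = 0.8568 pp.
TFP growth = 2.25 − 1.6114 = 0.6386%.

0.64%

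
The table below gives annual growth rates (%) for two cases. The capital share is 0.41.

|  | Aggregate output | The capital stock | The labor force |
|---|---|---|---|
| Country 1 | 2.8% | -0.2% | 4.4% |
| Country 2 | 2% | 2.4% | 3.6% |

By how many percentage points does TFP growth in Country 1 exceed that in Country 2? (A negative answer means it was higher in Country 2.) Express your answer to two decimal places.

1.39 percentage points

Labor's share = 1 − 0.41 = 0.59.
Country 1: TFP = 2.8 + 0.082 − 2.596 = 0.286%.
Country 2: TFP = 2 − 0.984 − 2.124 = -1.108%.
Difference = 0.286 − (-1.108) = 1.394 pp.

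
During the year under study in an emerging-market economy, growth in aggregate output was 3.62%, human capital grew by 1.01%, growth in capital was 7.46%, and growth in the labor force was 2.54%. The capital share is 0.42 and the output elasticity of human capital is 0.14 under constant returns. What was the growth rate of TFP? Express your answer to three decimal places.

Labor's share = 1 − 0.42 − 0.14 = 0.44.
Capital: 0.42 × 7.46 = 3.1332 pp.
Human capital: 0.14 × 1.01 = 0.1414 pp.
The labor force: 0.44 × 2.54 = 1.1176 pp.
TFP growth = 3.62 − 4.3922 = -0.7722%.

-0.772%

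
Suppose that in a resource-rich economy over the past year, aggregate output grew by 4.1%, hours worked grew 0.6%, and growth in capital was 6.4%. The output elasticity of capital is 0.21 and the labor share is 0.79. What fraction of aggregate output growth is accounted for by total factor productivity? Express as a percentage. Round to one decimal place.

Total factor productivity accounted for 55.7% of growth.

Labor's share = 1 − 0.21 = 0.79.
Capital: 0.21 × 6.4 = 1.344 pp.
Hours worked: 0.79 × 0.6 = 0.474 pp.
TFP growth = 4.1 − 1.818 = 2.282%.
TFP share of growth = 2.282 / 4.1 × 100 = 55.659%.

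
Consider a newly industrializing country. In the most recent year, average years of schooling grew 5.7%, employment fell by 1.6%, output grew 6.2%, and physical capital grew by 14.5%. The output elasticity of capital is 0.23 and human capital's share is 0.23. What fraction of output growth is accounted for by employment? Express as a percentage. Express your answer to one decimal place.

Employment accounted for -13.9% of growth.

Labor's share = 1 − 0.23 − 0.23 = 0.54.
Employment contributed 0.54 × (-1.6) = -0.864 pp.
Share of growth = -0.864 / 6.2 × 100 = -13.935%.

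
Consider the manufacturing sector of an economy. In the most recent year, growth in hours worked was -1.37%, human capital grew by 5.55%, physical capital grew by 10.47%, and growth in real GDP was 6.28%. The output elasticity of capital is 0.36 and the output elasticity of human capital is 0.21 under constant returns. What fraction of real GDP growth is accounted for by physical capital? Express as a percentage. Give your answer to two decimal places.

Physical capital contributed 0.36 × 10.47 = 3.7692 pp.
Share of growth = 3.7692 / 6.28 × 100 = 60.0191%.

60.02%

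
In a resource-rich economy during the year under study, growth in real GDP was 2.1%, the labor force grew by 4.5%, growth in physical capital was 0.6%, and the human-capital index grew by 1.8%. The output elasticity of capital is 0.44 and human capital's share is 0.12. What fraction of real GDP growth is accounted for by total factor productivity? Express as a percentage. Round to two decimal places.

Total factor productivity accounted for -17.14% of growth.

Labor's share = 1 − 0.44 − 0.12 = 0.44.
Physical capital: 0.44 × 0.6 = 0.264 pp.
The human-capital index: 0.12 × 1.8 = 0.216 pp.
The labor force: 0.44 × 4.5 = 1.98 pp.
TFP growth = 2.1 − 2.46 = -0.36%.
TFP share of growth = -0.36 / 2.1 × 100 = -17.1429%.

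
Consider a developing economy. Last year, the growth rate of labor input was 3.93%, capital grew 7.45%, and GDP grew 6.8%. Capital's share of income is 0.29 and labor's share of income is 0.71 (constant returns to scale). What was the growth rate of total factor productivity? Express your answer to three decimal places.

Total factor productivity grew 1.849%.

Labor's share = 1 − 0.29 = 0.71.
Capital: 0.29 × 7.45 = 2.1605 pp.
Labor input: 0.71 × 3.93 = 2.7903 pp.
TFP growth = 6.8 − 4.9508 = 1.8492%.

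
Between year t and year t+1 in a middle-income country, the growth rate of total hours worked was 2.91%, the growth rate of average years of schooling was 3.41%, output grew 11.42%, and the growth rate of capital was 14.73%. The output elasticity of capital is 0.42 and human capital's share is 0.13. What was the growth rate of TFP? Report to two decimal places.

TFP growth was 3.48%.

Labor's share = 1 − 0.42 − 0.13 = 0.45.
Capital: 0.42 × 14.73 = 6.1866 pp.
Average years of schooling: 0.13 × 3.41 = 0.4433 pp.
Total hours worked: 0.45 × 2.91 = 1.3095 pp.
TFP growth = 11.42 − 7.9394 = 3.4806%.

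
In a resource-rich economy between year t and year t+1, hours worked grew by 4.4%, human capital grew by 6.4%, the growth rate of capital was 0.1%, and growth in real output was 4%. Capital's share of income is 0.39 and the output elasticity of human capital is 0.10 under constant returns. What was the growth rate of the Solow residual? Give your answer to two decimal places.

Labor's share = 1 − 0.39 − 0.1 = 0.51.
Capital: 0.39 × 0.1 = 0.039 pp.
Human capital: 0.1 × 6.4 = 0.64 pp.
Hours worked: 0.51 × 4.4 = 2.244 pp.
TFP growth = 4 − 2.923 = 1.077%.

1.08%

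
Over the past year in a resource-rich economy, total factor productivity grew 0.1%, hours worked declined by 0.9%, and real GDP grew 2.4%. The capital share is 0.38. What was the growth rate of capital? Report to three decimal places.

7.521%

Labor's share = 1 − 0.38 = 0.62.
gY = gA + 0.62×(-0.9) + 0.38×g.
0.38×g = 2.4 − 0.1 + 0.558 = 2.858.
g = 2.858 / 0.38 = 7.52105%.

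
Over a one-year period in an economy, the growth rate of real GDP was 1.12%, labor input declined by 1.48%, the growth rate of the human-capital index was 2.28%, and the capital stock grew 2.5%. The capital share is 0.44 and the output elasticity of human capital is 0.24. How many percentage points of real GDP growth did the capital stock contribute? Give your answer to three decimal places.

Contribution = share × growth = 0.44 × 2.5 = 1.1 pp.

1.100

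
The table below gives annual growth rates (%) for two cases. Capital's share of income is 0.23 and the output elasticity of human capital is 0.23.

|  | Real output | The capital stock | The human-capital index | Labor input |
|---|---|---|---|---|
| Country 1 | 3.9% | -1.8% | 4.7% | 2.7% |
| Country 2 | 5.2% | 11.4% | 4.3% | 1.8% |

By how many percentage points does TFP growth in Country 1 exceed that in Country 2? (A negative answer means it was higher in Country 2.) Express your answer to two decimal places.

1.16 percentage points

Labor's share = 1 − 0.23 − 0.23 = 0.54.
Country 1: TFP = 3.9 + 0.414 − 1.081 − 1.458 = 1.775%.
Country 2: TFP = 5.2 − 2.622 − 0.989 − 0.972 = 0.617%.
Difference = 1.775 − (0.617) = 1.158 pp.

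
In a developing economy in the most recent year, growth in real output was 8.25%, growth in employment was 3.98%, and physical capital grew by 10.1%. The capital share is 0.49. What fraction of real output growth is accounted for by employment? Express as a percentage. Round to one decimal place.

24.6%

Labor's share = 1 − 0.49 = 0.51.
Employment contributed 0.51 × 3.98 = 2.0298 pp.
Share of growth = 2.0298 / 8.25 × 100 = 24.604%.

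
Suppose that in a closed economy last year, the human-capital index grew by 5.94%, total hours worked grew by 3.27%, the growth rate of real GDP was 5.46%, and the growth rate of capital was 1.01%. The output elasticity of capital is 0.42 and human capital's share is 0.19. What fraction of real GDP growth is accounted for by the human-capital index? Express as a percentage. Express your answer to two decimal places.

The human-capital index contributed 0.19 × 5.94 = 1.1286 pp.
Share of growth = 1.1286 / 5.46 × 100 = 20.6703%.

20.67%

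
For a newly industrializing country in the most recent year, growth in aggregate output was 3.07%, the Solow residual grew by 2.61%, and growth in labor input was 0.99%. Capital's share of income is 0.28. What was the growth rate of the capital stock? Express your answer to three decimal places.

-0.903%

Labor's share = 1 − 0.28 = 0.72.
gY = gA + 0.72×0.99 + 0.28×g.
0.28×g = 3.07 − 2.61 − 0.7128 = -0.2528.
g = -0.2528 / 0.28 = -0.90286%.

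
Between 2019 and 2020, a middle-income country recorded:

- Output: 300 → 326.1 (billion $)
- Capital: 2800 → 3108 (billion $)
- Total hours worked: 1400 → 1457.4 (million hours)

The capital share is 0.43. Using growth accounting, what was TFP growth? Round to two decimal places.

1.63%

Output growth = (326.1 − 300) / 300 = 8.7%.
Capital growth = (3108 − 2800) / 2800 = 11%.
Total hours worked growth = (1457.4 − 1400) / 1400 = 4.1%.
Labor's share = 1 − 0.43 = 0.57.
Capital: 0.43 × 11 = 4.73 pp.
Total hours worked: 0.57 × 4.1 = 2.337 pp.
TFP growth = 8.7 − 7.067 = 1.633%.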